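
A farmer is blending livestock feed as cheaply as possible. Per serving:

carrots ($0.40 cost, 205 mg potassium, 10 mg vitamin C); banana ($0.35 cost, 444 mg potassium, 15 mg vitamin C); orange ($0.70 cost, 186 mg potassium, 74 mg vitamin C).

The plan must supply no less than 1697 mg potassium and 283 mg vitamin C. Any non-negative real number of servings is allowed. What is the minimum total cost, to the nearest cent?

$3.18

An LP optimum is at a vertex; with two nutrient constraints at most two foods are used. Check each candidate.
carrots only: max(1697/205, 283/10) = 28.3 servings → $11.32.
banana only: max(1697/444, 283/15) = 18.87 servings → $6.60.
orange only: max(1697/186, 283/74) = 9.124 servings → $6.39.
carrots + banana: intersection lies outside the first quadrant.
carrots + orange with both tight: 5.48 servings and 3.084 servings → $4.35.
banana + orange with both tight: 2.426 servings and 3.333 servings → $3.18.
So the least-cost plan costs $3.18.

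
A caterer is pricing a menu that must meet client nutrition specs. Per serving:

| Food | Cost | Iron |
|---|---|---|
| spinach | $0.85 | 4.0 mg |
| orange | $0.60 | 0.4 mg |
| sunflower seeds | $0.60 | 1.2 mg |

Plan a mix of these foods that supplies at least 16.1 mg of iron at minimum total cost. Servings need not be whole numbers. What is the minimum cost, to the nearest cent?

Cost per mg of iron: spinach $0.2125, sunflower seeds $0.5000, orange $1.5000.
With no serving limits, use only spinach: 16.1 mg / 4.0 mg = 4.025 servings × $0.85 = $3.42.

$3.42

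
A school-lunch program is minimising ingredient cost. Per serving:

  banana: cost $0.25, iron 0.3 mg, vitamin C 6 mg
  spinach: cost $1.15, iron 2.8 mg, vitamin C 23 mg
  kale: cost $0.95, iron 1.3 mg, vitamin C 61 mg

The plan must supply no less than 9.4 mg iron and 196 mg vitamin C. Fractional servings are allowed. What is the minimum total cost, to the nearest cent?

$4.84

banana only: max(9.4/0.3, 196/6) = 32.67 servings → $8.17.
spinach only: max(9.4/2.8, 196/23) = 8.522 servings → $9.80.
kale only: max(9.4/1.3, 196/61) = 7.231 servings → $6.87.
banana + spinach with both targets exact would need a negative amount; discard.
banana + kale with both tight: 30.34 servings and 0.2286 servings → $7.80.
spinach + kale with both tight: 2.261 servings and 2.361 servings → $4.84.
Cheapest feasible corner: $4.84.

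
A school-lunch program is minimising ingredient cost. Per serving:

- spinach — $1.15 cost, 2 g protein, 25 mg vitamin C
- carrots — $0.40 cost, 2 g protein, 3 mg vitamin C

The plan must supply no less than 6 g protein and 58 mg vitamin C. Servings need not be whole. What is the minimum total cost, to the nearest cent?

Compare the cost at each extreme point of the feasible region.
spinach only: max(6/2, 58/25) = 3 servings → $3.45.
carrots only: max(6/2, 58/3) = 19.33 servings → $7.73.
spinach + carrots with both tight: 2.227 servings and 0.7727 servings → $2.87.
The minimum over all feasible corners is $2.87.

$2.87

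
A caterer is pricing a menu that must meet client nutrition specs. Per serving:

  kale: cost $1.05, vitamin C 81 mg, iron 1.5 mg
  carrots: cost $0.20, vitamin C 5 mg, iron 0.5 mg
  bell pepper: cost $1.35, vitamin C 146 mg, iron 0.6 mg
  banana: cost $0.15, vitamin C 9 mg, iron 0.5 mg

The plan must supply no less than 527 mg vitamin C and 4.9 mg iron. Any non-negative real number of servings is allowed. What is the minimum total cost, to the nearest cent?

$5.27

The cheapest plan sits at a corner of the feasible region — with two constraints it uses at most two foods.
kale only: max(527/81, 4.9/1.5) = 6.506 servings → $6.83.
carrots only: max(527/5, 4.9/0.5) = 105.4 servings → $21.08.
bell pepper only: max(527/146, 4.9/0.6) = 8.167 servings → $11.03.
banana only: max(527/9, 4.9/0.5) = 58.56 servings → $8.78.
kale + carrots: intersection lies outside the first quadrant.
kale + bell pepper with both tight: 2.343 servings and 2.31 servings → $5.58.
kale + banana: intersection lies outside the first quadrant.
carrots + bell pepper with both tight: 5.703 servings and 3.414 servings → $5.75.
carrots + banana: intersection lies outside the first quadrant.
bell pepper + banana with both tight: 3.246 servings and 5.905 servings → $5.27.
So the least-cost plan costs $5.27.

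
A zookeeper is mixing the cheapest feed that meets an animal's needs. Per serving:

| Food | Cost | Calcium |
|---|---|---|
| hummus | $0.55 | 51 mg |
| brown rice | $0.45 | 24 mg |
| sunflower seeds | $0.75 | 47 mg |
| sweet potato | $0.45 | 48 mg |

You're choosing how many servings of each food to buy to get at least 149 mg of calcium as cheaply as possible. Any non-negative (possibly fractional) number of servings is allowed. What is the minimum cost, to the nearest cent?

Cost per mg of calcium: sweet potato $0.0094, hummus $0.0108, sunflower seeds $0.0160, brown rice $0.0187.
With no serving limits, use only sweet potato: 149 mg / 48 mg = 3.104 servings × $0.45 = $1.40.

$1.40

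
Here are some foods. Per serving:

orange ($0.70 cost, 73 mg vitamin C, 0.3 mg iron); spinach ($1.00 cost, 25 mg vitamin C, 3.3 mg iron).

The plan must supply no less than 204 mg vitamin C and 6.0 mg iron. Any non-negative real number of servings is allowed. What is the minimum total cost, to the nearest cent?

Compare the cost at each extreme point of the feasible region.
orange only: max(204/73, 6.0/0.3) = 20 servings → $14.00.
spinach only: max(204/25, 6.0/3.3) = 8.16 servings → $8.16.
orange + spinach with both tight: 2.242 servings and 1.614 servings → $3.18.
So the least-cost plan costs $3.18.

$3.18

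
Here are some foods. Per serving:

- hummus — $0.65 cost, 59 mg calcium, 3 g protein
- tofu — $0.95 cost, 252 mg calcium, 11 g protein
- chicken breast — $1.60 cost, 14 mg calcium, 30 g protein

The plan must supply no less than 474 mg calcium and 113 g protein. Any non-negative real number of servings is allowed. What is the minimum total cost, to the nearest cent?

$6.65

With two linear requirements the optimum uses one or two foods; enumerate the corners.
hummus only: max(474/59, 113/3) = 37.67 servings → $24.48.
tofu only: max(474/252, 113/11) = 10.27 servings → $9.76.
chicken breast only: max(474/14, 113/30) = 33.86 servings → $54.17.
hummus + tofu with both targets exact would need a negative amount; discard.
hummus + chicken breast with both tight: 7.314 servings and 3.035 servings → $9.61.
tofu + chicken breast with both tight: 1.706 servings and 3.141 servings → $6.65.
Cheapest feasible corner: $6.65.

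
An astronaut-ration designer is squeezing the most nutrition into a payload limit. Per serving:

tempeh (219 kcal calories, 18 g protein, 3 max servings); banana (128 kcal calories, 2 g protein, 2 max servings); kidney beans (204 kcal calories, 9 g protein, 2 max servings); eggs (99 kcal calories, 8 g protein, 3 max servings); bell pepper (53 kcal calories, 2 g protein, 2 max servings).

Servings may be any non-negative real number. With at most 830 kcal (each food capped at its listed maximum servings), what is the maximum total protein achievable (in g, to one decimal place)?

Protein per kcal: tempeh 0.08219, eggs 0.08081, kidney beans 0.04412, bell pepper 0.03774, banana 0.01562.
Take 3 servings of tempeh: uses 657 kcal, +54.0 g protein (running total 54.0 g).
Take 1.747 servings of eggs: uses 173 kcal, +14.0 g protein (running total 68.0 g).
Greedy by best ratio exhausts the calories allowance optimally: 68.0 g.

68.0 g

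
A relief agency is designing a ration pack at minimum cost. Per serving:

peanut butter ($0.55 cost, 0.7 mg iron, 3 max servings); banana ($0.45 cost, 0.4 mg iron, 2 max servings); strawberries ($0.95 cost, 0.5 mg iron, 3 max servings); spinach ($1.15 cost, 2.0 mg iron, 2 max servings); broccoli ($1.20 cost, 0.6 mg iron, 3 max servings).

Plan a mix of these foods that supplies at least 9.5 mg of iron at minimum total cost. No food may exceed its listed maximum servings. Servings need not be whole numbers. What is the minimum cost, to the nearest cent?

$9.90

Cost per mg of iron: spinach $0.5750, peanut butter $0.7857, banana $1.1250, strawberries $1.9000, broccoli $2.0000.
Take 2 servings of spinach: +4.0 mg iron for $2.30 (total $2.30, still need 5.5 mg).
Take 3 servings of peanut butter: +2.1 mg iron for $1.65 (total $3.95, still need 3.4 mg).
Take 2 servings of banana: +0.8 mg iron for $0.90 (total $4.85, still need 2.6 mg).
Take 3 servings of strawberries: +1.5 mg iron for $2.85 (total $7.70, still need 1.1 mg).
Take 1.833 servings of broccoli: +1.1 mg iron for $2.20 (total $9.90, still need 0.0 mg).
Greedy by cheapest-per-mg is optimal for a single linear constraint, so the minimum cost is $9.90.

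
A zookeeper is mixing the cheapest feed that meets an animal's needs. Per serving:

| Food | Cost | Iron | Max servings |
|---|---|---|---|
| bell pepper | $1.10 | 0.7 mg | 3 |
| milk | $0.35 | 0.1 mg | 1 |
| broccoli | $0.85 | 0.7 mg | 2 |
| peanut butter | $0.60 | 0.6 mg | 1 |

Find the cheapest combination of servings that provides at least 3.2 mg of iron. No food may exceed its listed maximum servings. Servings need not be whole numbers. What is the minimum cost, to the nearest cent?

Cost per mg of iron: peanut butter $1.0000, broccoli $1.2143, bell pepper $1.5714, milk $3.5000.
Take 1 serving of peanut butter: +0.6 mg iron for $0.60 (total $0.60, still need 2.6 mg).
Take 2 servings of broccoli: +1.4 mg iron for $1.70 (total $2.30, still need 1.2 mg).
Take 1.714 servings of bell pepper: +1.2 mg iron for $1.89 (total $4.19, still need 0.0 mg).
Greedy by cheapest-per-mg is optimal for a single linear constraint, so the minimum cost is $4.19.

$4.19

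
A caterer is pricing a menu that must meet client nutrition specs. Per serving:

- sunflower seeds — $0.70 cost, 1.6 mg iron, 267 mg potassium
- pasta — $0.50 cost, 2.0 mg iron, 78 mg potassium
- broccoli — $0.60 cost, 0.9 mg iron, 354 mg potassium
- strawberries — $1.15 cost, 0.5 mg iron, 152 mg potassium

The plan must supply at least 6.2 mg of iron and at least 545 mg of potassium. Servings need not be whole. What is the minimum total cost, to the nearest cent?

An LP optimum is at a vertex; with two nutrient constraints at most two foods are used. Check each candidate.
sunflower seeds only: max(6.2/1.6, 545/267) = 3.875 servings → $2.71.
pasta only: max(6.2/2.0, 545/78) = 6.987 servings → $3.49.
broccoli only: max(6.2/0.9, 545/354) = 6.889 servings → $4.13.
strawberries only: max(6.2/0.5, 545/152) = 12.4 servings → $14.26.
sunflower seeds + pasta with both tight: 1.482 servings and 1.914 servings → $1.99.
sunflower seeds + broccoli: the both-tight solution has a negative serving — not a feasible corner.
sunflower seeds + strawberries: the both-tight solution has a negative serving — not a feasible corner.
pasta + broccoli with both tight: 2.672 servings and 0.9508 servings → $1.91.
pasta + strawberries with both tight: 2.528 servings and 2.288 servings → $3.90.
broccoli + strawberries: the both-tight solution has a negative serving — not a feasible corner.
The minimum over all feasible corners is $1.91.

$1.91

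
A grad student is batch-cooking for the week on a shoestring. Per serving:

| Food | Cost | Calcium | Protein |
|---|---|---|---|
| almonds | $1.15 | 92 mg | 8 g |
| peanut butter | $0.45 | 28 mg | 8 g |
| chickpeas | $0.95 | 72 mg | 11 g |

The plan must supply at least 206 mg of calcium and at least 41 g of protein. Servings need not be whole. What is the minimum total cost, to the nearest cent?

$2.92

This is a tiny linear program; its minimum lies at a vertex of the feasible set. List the vertices and price them.
almonds only: max(206/92, 41/8) = 5.125 servings → $5.89.
peanut butter only: max(206/28, 41/8) = 7.357 servings → $3.31.
chickpeas only: max(206/72, 41/11) = 3.727 servings → $3.54.
almonds + peanut butter with both tight: 0.9766 servings and 4.148 servings → $2.99.
almonds + chickpeas: the both-tight solution has a negative serving — not a feasible corner.
peanut butter + chickpeas with both tight: 2.56 servings and 1.866 servings → $2.92.
The minimum over all feasible corners is $2.92.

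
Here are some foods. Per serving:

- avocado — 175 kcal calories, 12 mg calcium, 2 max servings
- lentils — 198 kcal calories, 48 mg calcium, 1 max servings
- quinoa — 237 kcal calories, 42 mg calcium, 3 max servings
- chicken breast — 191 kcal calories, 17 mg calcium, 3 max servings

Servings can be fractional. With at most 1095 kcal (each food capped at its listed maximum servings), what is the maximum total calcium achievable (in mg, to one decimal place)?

190.6 mg

Calcium per kcal: lentils 0.2424, quinoa 0.1772, chicken breast 0.08901, avocado 0.06857.
Take 1 serving of lentils: uses 198 kcal, +48.0 mg calcium (running total 48.0 mg).
Take 3 servings of quinoa: uses 711 kcal, +126.0 mg calcium (running total 174.0 mg).
Take 0.9738 servings of chicken breast: uses 186 kcal, +16.6 mg calcium (running total 190.6 mg).
Filling greedily by calcium-per-kcal is optimal for one linear limit, giving 190.6 mg.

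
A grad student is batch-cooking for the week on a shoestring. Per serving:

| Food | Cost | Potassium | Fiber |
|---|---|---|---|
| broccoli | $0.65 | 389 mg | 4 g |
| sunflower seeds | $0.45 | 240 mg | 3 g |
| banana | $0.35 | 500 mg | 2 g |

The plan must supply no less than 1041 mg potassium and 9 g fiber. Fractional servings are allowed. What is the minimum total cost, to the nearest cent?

Minimising a linear cost over {potassium ≥ 1041, fiber ≥ 9, servings ≥ 0} — the optimum is at a vertex, using one or two foods.
broccoli only: max(1041/389, 9/4) = 2.676 servings → $1.74.
sunflower seeds only: max(1041/240, 9/3) = 4.338 servings → $1.95.
banana only: max(1041/500, 9/2) = 4.5 servings → $1.57.
broccoli + sunflower seeds with both targets exact would need a negative amount; discard.
broccoli + banana with both tight: 1.979 servings and 0.5426 servings → $1.48.
sunflower seeds + banana with both tight: 2.371 servings and 0.9441 servings → $1.40.
So the least-cost plan costs $1.40.

$1.40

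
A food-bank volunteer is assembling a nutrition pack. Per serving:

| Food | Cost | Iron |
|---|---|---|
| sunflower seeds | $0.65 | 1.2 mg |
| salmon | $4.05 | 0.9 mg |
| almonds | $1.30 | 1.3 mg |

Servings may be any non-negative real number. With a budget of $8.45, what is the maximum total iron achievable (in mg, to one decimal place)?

15.6 mg

Iron per dollar: sunflower seeds 1.846, almonds 1, salmon 0.2222.
With no serving limits, spend the whole cost allowance on sunflower seeds: $8.45 / $0.65 × 1.2 mg = 15.6 mg.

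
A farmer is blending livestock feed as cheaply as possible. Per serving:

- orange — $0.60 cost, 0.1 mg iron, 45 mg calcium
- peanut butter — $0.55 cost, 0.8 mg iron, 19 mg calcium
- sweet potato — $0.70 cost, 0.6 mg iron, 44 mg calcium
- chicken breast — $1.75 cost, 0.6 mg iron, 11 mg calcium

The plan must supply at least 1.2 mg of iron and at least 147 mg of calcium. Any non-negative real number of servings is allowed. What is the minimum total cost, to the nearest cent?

$2.16

orange only: max(1.2/0.1, 147/45) = 12 servings → $7.20.
peanut butter only: max(1.2/0.8, 147/19) = 7.737 servings → $4.26.
sweet potato only: max(1.2/0.6, 147/44) = 3.341 servings → $2.34.
chicken breast only: max(1.2/0.6, 147/11) = 13.36 servings → $23.39.
orange + peanut butter with both tight: 2.78 servings and 1.152 servings → $2.30.
orange + sweet potato with both tight: 1.566 servings and 1.739 servings → $2.16.
orange + chicken breast with both tight: 2.896 servings and 1.517 servings → $4.39.
peanut butter + sweet potato: intersection lies outside the first quadrant.
peanut butter + chicken breast: the both-tight solution has a negative serving — not a feasible corner.
sweet potato + chicken breast: intersection lies outside the first quadrant.
The minimum over all feasible corners is $2.16.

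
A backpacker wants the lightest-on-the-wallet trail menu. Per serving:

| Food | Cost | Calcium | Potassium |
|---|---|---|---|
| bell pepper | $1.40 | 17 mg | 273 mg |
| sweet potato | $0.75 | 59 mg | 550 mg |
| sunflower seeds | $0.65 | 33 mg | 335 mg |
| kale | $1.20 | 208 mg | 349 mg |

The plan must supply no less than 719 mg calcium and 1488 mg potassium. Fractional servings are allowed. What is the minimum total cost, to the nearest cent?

Compare the cost at each extreme point of the feasible region.
bell pepper only: max(719/17, 1488/273) = 42.29 servings → $59.21.
sweet potato only: max(719/59, 1488/550) = 12.19 servings → $9.14.
sunflower seeds only: max(719/33, 1488/335) = 21.79 servings → $14.16.
kale only: max(719/208, 1488/349) = 4.264 servings → $5.12.
bell pepper + sweet potato with both targets exact would need a negative amount; discard.
bell pepper + sunflower seeds: intersection lies outside the first quadrant.
bell pepper + kale with both tight: 1.152 servings and 3.363 servings → $5.65.
sweet potato + sunflower seeds: intersection lies outside the first quadrant.
sweet potato + kale with both tight: 0.6244 servings and 3.28 servings → $4.40.
sunflower seeds + kale with both tight: 1.007 servings and 3.297 servings → $4.61.
The minimum over all feasible corners is $4.40.

$4.40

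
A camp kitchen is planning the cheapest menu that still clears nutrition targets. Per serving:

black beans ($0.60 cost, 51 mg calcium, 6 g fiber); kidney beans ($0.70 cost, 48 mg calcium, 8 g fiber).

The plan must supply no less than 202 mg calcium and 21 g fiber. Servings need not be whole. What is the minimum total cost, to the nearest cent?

black beans only: max(202/51, 21/6) = 3.961 servings → $2.38.
kidney beans only: max(202/48, 21/8) = 4.208 servings → $2.95.
black beans + kidney beans with both targets exact would need a negative amount; discard.
So the least-cost plan costs $2.38.

$2.38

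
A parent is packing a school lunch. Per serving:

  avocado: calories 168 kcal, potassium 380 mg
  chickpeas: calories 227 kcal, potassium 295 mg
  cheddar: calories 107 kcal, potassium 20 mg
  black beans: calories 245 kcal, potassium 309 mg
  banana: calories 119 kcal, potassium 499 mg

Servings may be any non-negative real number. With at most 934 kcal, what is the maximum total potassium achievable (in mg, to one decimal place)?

3916.5 mg

Potassium per kcal: banana 4.193, avocado 2.262, chickpeas 1.3, black beans 1.261, cheddar 0.1869.
With no serving limits, spend the whole calories allowance on banana: 934 kcal / 119 kcal × 499 mg = 3916.5 mg.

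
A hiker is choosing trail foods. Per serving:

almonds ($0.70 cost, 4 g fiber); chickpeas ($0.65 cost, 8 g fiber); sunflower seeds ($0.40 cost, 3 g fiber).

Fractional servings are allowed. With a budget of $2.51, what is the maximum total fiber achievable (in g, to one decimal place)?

30.9 g

Fiber per dollar: chickpeas 12.31, sunflower seeds 7.5, almonds 5.714.
With no serving limits, spend the whole cost allowance on chickpeas: $2.51 / $0.65 × 8 g = 30.9 g.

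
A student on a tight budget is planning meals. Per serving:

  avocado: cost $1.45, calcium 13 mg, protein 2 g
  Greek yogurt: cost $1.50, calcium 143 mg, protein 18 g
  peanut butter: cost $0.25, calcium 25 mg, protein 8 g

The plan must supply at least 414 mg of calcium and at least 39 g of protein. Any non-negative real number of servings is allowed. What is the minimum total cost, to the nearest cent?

$4.14

avocado only: max(414/13, 39/2) = 31.85 servings → $46.18.
Greek yogurt only: max(414/143, 39/18) = 2.895 servings → $4.34.
peanut butter only: max(414/25, 39/8) = 16.56 servings → $4.14.
avocado + Greek yogurt: the both-tight solution has a negative serving — not a feasible corner.
avocado + peanut butter: intersection lies outside the first quadrant.
Greek yogurt + peanut butter with both targets exact would need a negative amount; discard.
So the least-cost plan costs $4.14.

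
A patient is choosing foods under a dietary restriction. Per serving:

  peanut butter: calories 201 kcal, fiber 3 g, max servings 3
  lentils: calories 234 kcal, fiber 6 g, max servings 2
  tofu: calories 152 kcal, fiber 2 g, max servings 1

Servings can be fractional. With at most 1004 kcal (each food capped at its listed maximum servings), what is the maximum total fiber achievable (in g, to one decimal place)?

Fiber per kcal: lentils 0.02564, peanut butter 0.01493, tofu 0.01316.
Take 2 servings of lentils: uses 468 kcal, +12.0 g fiber (running total 12.0 g).
Take 2.667 servings of peanut butter: uses 536 kcal, +8.0 g fiber (running total 20.0 g).
Greedy by best ratio exhausts the calories allowance optimally: 20.0 g.

20.0 g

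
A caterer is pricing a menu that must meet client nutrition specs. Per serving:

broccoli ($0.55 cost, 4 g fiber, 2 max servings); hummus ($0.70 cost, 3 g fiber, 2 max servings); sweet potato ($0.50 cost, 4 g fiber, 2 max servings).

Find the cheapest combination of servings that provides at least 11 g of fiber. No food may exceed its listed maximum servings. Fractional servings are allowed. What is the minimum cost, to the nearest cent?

$1.41

Cost per g of fiber: sweet potato $0.1250, broccoli $0.1375, hummus $0.2333.
Take 2 servings of sweet potato: +8.0 g fiber for $1.00 (total $1.00, still need 3.0 g).
Take 0.75 servings of broccoli: +3.0 g fiber for $0.41 (total $1.41, still need 0.0 g).
Greedy by cheapest-per-g is optimal for a single linear constraint, so the minimum cost is $1.41.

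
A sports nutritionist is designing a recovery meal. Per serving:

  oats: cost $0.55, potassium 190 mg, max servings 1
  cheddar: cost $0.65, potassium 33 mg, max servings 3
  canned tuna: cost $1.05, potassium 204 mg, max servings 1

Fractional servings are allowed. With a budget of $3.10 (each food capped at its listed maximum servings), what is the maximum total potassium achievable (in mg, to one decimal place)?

Potassium per dollar: oats 345.5, canned tuna 194.3, cheddar 50.77.
Take 1 serving of oats: spends $0.55, +190.0 mg potassium (running total 190.0 mg).
Take 1 serving of canned tuna: spends $1.05, +204.0 mg potassium (running total 394.0 mg).
Take 2.308 servings of cheddar: spends $1.50, +76.2 mg potassium (running total 470.2 mg).
Greedy by best ratio exhausts the cost allowance optimally: 470.2 mg.

470.2 mg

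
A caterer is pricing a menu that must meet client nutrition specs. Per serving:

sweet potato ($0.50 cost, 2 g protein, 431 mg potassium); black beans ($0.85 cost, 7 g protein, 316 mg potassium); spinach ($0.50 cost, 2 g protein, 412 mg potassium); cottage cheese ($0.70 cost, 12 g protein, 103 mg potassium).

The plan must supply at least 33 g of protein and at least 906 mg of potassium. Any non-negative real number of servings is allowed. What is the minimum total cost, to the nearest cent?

$2.50

Compare the cost at each extreme point of the feasible region.
sweet potato only: max(33/2, 906/431) = 16.5 servings → $8.25.
black beans only: max(33/7, 906/316) = 4.714 servings → $4.01.
spinach only: max(33/2, 906/412) = 16.5 servings → $8.25.
cottage cheese only: max(33/12, 906/103) = 8.796 servings → $6.16.
sweet potato + black beans: intersection lies outside the first quadrant.
sweet potato + spinach with both targets exact would need a negative amount; discard.
sweet potato + cottage cheese with both tight: 1.505 servings and 2.499 servings → $2.50.
black beans + spinach with both targets exact would need a negative amount; discard.
black beans + cottage cheese with both tight: 2.433 servings and 1.331 servings → $3.00.
spinach + cottage cheese with both tight: 1.577 servings and 2.487 servings → $2.53.
So the least-cost plan costs $2.50.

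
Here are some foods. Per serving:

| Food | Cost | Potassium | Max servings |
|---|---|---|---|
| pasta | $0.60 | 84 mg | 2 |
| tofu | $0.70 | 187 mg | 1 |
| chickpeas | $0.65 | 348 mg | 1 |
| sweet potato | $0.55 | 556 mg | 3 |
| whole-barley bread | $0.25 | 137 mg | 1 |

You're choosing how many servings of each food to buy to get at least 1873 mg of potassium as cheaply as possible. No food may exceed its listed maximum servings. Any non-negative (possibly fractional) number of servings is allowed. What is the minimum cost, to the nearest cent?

$2.03

Cost per mg of potassium: sweet potato $0.0010, whole-barley bread $0.0018, chickpeas $0.0019, tofu $0.0037, pasta $0.0071.
Take 3 servings of sweet potato: +1668.0 mg potassium for $1.65 (total $1.65, still need 205.0 mg).
Take 1 serving of whole-barley bread: +137.0 mg potassium for $0.25 (total $1.90, still need 68.0 mg).
Take 0.1954 servings of chickpeas: +68.0 mg potassium for $0.13 (total $2.03, still need 0.0 mg).
Greedy by cheapest-per-mg is optimal for a single linear constraint, so the minimum cost is $2.03.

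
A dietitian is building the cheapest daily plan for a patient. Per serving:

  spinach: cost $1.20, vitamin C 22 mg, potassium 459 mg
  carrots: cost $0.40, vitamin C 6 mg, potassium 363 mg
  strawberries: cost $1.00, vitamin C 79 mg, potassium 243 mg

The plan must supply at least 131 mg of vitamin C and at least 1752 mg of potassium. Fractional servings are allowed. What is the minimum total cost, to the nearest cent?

For a min-cost LP with two ≥-constraints, a basic feasible solution has at most two positive variables.
spinach only: max(131/22, 1752/459) = 5.955 servings → $7.15.
carrots only: max(131/6, 1752/363) = 21.83 servings → $8.73.
strawberries only: max(131/79, 1752/243) = 7.21 servings → $7.21.
spinach + carrots with both targets exact would need a negative amount; discard.
spinach + strawberries with both tight: 3.447 servings and 0.6982 servings → $4.84.
carrots + strawberries with both tight: 3.915 servings and 1.361 servings → $2.93.
Cheapest feasible corner: $2.93.

$2.93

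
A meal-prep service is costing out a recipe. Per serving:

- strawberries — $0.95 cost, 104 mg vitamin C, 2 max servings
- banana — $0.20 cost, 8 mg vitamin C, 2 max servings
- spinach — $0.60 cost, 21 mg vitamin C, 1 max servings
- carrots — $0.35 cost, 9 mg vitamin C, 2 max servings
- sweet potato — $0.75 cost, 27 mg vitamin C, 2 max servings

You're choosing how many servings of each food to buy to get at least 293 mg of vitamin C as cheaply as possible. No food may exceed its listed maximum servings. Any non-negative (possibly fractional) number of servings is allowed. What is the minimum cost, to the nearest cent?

$4.23

Cost per mg of vitamin C: strawberries $0.0091, banana $0.0250, sweet potato $0.0278, spinach $0.0286, carrots $0.0389.
Take 2 servings of strawberries: +208.0 mg vitamin C for $1.90 (total $1.90, still need 85.0 mg).
Take 2 servings of banana: +16.0 mg vitamin C for $0.40 (total $2.30, still need 69.0 mg).
Take 2 servings of sweet potato: +54.0 mg vitamin C for $1.50 (total $3.80, still need 15.0 mg).
Take 0.7143 servings of spinach: +15.0 mg vitamin C for $0.43 (total $4.23, still need 0.0 mg).
Filling from the cheapest source first is optimal under one linear minimum: $4.23.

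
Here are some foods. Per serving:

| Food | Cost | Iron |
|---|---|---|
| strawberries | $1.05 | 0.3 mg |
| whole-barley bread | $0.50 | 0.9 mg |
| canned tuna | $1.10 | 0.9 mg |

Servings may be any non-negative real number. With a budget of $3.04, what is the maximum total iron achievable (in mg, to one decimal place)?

5.5 mg

Iron per dollar: whole-barley bread 1.8, canned tuna 0.8182, strawberries 0.2857.
With no serving limits, spend the whole cost allowance on whole-barley bread: $3.04 / $0.50 × 0.9 mg = 5.5 mg.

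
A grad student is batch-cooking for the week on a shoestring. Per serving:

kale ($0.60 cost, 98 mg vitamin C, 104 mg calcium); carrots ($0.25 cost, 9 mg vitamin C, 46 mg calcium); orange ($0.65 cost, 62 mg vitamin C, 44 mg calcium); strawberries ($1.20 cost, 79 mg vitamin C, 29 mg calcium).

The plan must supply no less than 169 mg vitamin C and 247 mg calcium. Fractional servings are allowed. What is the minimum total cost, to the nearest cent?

$1.40

Compare the cost at each extreme point of the feasible region.
kale only: max(169/98, 247/104) = 2.375 servings → $1.43.
carrots only: max(169/9, 247/46) = 18.78 servings → $4.69.
orange only: max(169/62, 247/44) = 5.614 servings → $3.65.
strawberries only: max(169/79, 247/29) = 8.517 servings → $10.22.
kale + carrots with both tight: 1.554 servings and 1.856 servings → $1.40.
kale + orange: intersection lies outside the first quadrant.
kale + strawberries with both targets exact would need a negative amount; discard.
carrots + orange with both tight: 3.208 servings and 2.26 servings → $2.27.
carrots + strawberries with both tight: 4.332 servings and 1.646 servings → $3.06.
orange + strawberries: the both-tight solution has a negative serving — not a feasible corner.
The minimum over all feasible corners is $1.40.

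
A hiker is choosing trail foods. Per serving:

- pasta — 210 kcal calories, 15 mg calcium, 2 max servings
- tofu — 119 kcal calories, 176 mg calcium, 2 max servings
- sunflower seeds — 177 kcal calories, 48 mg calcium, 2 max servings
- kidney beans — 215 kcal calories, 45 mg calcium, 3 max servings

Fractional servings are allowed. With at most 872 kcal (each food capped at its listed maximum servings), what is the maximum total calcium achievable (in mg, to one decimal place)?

506.6 mg

Calcium per kcal: tofu 1.479, sunflower seeds 0.2712, kidney beans 0.2093, pasta 0.07143.
Take 2 servings of tofu: uses 238 kcal, +352.0 mg calcium (running total 352.0 mg).
Take 2 servings of sunflower seeds: uses 354 kcal, +96.0 mg calcium (running total 448.0 mg).
Take 1.302 servings of kidney beans: uses 280 kcal, +58.6 mg calcium (running total 506.6 mg).
Greedy by best ratio exhausts the calories allowance optimally: 506.6 mg.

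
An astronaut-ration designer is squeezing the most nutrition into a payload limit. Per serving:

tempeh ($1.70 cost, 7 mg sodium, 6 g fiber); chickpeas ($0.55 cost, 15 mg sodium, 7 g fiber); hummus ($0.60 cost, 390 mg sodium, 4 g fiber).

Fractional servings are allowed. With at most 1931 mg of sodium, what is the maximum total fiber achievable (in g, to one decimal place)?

Fiber per mg sodium: tempeh 0.8571, chickpeas 0.4667, hummus 0.01026.
With no serving limits, spend the whole sodium allowance on tempeh: 1931 mg / 7 mg × 6 g = 1655.1 g.

1655.1 g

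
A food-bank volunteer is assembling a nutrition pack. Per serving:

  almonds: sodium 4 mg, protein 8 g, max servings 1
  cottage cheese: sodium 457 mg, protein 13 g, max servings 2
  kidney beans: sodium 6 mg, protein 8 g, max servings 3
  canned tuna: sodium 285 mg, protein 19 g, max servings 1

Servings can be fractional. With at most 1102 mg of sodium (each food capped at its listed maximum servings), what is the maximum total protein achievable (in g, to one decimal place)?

73.6 g

Protein per mg sodium: almonds 2, kidney beans 1.333, canned tuna 0.06667, cottage cheese 0.02845.
Take 1 serving of almonds: uses 4 mg sodium, +8.0 g protein (running total 8.0 g).
Take 3 servings of kidney beans: uses 18 mg sodium, +24.0 g protein (running total 32.0 g).
Take 1 serving of canned tuna: uses 285 mg sodium, +19.0 g protein (running total 51.0 g).
Take 1.74 servings of cottage cheese: uses 795 mg sodium, +22.6 g protein (running total 73.6 g).
Greedy by best ratio exhausts the sodium allowance optimally: 73.6 g.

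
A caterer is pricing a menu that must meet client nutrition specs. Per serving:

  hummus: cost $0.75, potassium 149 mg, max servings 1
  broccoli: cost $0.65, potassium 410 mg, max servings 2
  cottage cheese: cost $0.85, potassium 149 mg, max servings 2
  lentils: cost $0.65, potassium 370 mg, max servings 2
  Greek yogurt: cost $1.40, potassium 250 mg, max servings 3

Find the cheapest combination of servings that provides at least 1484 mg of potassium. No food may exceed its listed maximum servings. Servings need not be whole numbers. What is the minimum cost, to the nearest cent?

Cost per mg of potassium: broccoli $0.0016, lentils $0.0018, hummus $0.0050, Greek yogurt $0.0056, cottage cheese $0.0057.
Take 2 servings of broccoli: +820.0 mg potassium for $1.30 (total $1.30, still need 664.0 mg).
Take 1.795 servings of lentils: +664.0 mg potassium for $1.17 (total $2.47, still need 0.0 mg).
Greedy by cheapest-per-mg is optimal for a single linear constraint, so the minimum cost is $2.47.

$2.47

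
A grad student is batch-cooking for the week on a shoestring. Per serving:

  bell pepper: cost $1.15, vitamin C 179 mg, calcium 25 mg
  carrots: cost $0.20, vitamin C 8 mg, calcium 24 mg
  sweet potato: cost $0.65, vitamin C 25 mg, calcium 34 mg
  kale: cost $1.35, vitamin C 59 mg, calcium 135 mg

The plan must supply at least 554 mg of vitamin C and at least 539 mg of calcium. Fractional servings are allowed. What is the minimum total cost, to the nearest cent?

This is a tiny linear program; its minimum lies at a vertex of the feasible set. List the vertices and price them.
bell pepper only: max(554/179, 539/25) = 21.56 servings → $24.79.
carrots only: max(554/8, 539/24) = 69.25 servings → $13.85.
sweet potato only: max(554/25, 539/34) = 22.16 servings → $14.40.
kale only: max(554/59, 539/135) = 9.39 servings → $12.68.
bell pepper + carrots with both tight: 2.193 servings and 20.17 servings → $6.56.
bell pepper + sweet potato with both tight: 0.9817 servings and 15.13 servings → $10.96.
bell pepper + kale with both tight: 1.895 servings and 3.642 servings → $7.10.
carrots + sweet potato with both targets exact would need a negative amount; discard.
carrots + kale with both targets exact would need a negative amount; discard.
sweet potato + kale with both targets exact would need a negative amount; discard.
The minimum over all feasible corners is $6.56.

$6.56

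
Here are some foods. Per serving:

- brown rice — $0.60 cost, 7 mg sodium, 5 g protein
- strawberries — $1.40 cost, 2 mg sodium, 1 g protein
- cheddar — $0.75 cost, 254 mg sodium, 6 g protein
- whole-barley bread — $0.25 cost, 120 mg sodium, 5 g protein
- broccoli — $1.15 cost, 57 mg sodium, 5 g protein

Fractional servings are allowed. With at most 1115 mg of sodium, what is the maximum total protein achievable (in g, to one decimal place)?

Protein per mg sodium: brown rice 0.7143, strawberries 0.5, broccoli 0.08772, whole-barley bread 0.04167, cheddar 0.02362.
With no serving limits, spend the whole sodium allowance on brown rice: 1115 mg / 7 mg × 5 g = 796.4 g.

796.4 g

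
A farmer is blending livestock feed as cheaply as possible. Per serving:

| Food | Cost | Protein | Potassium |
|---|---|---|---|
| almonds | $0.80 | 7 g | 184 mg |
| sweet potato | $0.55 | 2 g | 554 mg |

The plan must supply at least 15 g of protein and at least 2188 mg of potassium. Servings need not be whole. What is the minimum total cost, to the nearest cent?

$2.86

With two linear requirements the optimum uses one or two foods; enumerate the corners.
almonds only: max(15/7, 2188/184) = 11.89 servings → $9.51.
sweet potato only: max(15/2, 2188/554) = 7.5 servings → $4.12.
almonds + sweet potato with both tight: 1.121 servings and 3.577 servings → $2.86.
The minimum over all feasible corners is $2.86.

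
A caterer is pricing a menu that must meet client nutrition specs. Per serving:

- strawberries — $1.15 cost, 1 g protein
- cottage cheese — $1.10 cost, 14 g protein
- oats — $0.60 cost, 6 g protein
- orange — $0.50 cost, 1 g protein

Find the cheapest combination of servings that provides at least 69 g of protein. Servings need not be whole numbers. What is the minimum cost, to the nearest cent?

$5.42

Cost per g of protein: cottage cheese $0.0786, oats $0.1000, orange $0.5000, strawberries $1.1500.
With no serving limits, use only cottage cheese: 69 g / 14 g = 4.929 servings × $1.10 = $5.42.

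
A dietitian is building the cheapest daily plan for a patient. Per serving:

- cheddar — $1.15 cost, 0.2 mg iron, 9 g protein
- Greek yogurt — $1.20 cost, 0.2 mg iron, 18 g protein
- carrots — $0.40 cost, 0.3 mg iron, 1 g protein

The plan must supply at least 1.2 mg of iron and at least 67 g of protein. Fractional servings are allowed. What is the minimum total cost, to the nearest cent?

The cheapest plan sits at a corner of the feasible region — with two constraints it uses at most two foods.
cheddar only: max(1.2/0.2, 67/9) = 7.444 servings → $8.56.
Greek yogurt only: max(1.2/0.2, 67/18) = 6 servings → $7.20.
carrots only: max(1.2/0.3, 67/1) = 67 servings → $26.80.
cheddar + Greek yogurt with both tight: 4.556 servings and 1.444 servings → $6.97.
cheddar + carrots: the both-tight solution has a negative serving — not a feasible corner.
Greek yogurt + carrots with both tight: 3.635 servings and 1.577 servings → $4.99.
The minimum over all feasible corners is $4.99.

$4.99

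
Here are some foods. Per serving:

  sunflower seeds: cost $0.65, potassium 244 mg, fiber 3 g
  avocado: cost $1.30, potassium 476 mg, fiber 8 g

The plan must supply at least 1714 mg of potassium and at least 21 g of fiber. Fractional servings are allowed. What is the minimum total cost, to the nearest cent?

sunflower seeds only: max(1714/244, 21/3) = 7.025 servings → $4.57.
avocado only: max(1714/476, 21/8) = 3.601 servings → $4.68.
sunflower seeds + avocado with both targets exact would need a negative amount; discard.
The minimum over all feasible corners is $4.57.

$4.57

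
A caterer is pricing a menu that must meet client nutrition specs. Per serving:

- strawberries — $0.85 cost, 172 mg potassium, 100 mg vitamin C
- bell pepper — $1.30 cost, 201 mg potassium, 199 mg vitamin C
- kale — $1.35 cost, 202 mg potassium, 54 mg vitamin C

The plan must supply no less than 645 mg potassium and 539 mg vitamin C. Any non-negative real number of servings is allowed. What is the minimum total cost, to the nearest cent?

strawberries only: max(645/172, 539/100) = 5.39 servings → $4.58.
bell pepper only: max(645/201, 539/199) = 3.209 servings → $4.17.
kale only: max(645/202, 539/54) = 9.981 servings → $13.47.
strawberries + bell pepper with both tight: 1.417 servings and 1.997 servings → $3.80.
strawberries + kale with both targets exact would need a negative amount; discard.
bell pepper + kale with both tight: 2.523 servings and 0.6821 servings → $4.20.
Cheapest feasible corner: $3.80.

$3.80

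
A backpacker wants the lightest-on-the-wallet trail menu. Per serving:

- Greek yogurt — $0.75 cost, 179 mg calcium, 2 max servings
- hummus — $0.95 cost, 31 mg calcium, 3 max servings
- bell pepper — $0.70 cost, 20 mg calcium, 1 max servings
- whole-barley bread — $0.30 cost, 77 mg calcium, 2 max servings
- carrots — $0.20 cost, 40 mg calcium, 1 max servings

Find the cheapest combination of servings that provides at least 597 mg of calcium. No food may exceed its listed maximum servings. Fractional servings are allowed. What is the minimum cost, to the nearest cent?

Cost per mg of calcium: whole-barley bread $0.0039, Greek yogurt $0.0042, carrots $0.0050, hummus $0.0306, bell pepper $0.0350.
Take 2 servings of whole-barley bread: +154.0 mg calcium for $0.60 (total $0.60, still need 443.0 mg).
Take 2 servings of Greek yogurt: +358.0 mg calcium for $1.50 (total $2.10, still need 85.0 mg).
Take 1 serving of carrots: +40.0 mg calcium for $0.20 (total $2.30, still need 45.0 mg).
Take 1.452 servings of hummus: +45.0 mg calcium for $1.38 (total $3.68, still need 0.0 mg).
Filling from the cheapest source first is optimal under one linear minimum: $3.68.

$3.68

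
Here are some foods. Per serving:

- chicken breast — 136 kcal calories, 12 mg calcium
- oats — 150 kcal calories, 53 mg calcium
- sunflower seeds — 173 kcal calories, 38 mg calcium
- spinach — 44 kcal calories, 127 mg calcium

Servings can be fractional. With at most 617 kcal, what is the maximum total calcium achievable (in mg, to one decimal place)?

Calcium per kcal: spinach 2.886, oats 0.3533, sunflower seeds 0.2197, chicken breast 0.08824.
With no serving limits, spend the whole calories allowance on spinach: 617 kcal / 44 kcal × 127 mg = 1780.9 mg.

1780.9 mg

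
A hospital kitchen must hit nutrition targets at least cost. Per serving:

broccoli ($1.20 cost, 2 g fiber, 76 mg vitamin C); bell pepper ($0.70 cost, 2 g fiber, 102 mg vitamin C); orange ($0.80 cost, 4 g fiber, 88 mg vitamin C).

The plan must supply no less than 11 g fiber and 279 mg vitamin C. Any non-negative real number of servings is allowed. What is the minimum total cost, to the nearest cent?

The cheapest plan sits at a corner of the feasible region — with two constraints it uses at most two foods.
broccoli only: max(11/2, 279/76) = 5.5 servings → $6.60.
bell pepper only: max(11/2, 279/102) = 5.5 servings → $3.85.
orange only: max(11/4, 279/88) = 3.17 servings → $2.54.
broccoli + bell pepper with both targets exact would need a negative amount; discard.
broccoli + orange with both tight: 1.156 servings and 2.172 servings → $3.12.
bell pepper + orange with both tight: 0.6379 servings and 2.431 servings → $2.39.
So the least-cost plan costs $2.39.

$2.39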